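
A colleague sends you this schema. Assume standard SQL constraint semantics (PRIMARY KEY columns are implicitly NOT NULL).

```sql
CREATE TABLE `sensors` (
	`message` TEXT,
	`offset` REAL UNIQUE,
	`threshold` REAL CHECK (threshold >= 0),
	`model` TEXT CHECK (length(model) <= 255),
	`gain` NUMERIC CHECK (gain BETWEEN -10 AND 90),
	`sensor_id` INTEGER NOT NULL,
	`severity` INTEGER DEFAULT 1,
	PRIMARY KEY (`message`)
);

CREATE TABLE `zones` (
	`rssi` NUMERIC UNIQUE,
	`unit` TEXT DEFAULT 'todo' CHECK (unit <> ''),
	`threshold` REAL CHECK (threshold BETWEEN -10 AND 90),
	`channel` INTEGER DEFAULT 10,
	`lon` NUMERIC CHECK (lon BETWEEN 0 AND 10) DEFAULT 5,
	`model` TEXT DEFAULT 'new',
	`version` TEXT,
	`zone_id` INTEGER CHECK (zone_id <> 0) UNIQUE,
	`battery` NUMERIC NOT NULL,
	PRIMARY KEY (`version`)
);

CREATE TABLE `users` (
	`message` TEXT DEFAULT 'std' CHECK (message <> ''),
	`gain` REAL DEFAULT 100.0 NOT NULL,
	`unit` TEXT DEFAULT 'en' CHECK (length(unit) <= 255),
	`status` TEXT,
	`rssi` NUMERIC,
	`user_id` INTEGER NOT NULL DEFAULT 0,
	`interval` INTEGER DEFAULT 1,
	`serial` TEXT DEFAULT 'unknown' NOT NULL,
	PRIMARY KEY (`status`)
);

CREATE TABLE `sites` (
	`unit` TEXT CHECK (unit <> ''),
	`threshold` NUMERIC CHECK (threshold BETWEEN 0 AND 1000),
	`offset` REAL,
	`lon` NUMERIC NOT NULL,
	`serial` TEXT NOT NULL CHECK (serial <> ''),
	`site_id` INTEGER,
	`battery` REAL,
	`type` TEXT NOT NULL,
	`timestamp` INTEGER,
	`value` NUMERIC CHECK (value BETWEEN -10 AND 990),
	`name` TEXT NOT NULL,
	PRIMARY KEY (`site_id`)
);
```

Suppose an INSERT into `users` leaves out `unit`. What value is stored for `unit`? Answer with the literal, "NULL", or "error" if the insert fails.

unit has an explicit DEFAULT 'en'.
When the column is omitted from an INSERT, that default is used.

'en'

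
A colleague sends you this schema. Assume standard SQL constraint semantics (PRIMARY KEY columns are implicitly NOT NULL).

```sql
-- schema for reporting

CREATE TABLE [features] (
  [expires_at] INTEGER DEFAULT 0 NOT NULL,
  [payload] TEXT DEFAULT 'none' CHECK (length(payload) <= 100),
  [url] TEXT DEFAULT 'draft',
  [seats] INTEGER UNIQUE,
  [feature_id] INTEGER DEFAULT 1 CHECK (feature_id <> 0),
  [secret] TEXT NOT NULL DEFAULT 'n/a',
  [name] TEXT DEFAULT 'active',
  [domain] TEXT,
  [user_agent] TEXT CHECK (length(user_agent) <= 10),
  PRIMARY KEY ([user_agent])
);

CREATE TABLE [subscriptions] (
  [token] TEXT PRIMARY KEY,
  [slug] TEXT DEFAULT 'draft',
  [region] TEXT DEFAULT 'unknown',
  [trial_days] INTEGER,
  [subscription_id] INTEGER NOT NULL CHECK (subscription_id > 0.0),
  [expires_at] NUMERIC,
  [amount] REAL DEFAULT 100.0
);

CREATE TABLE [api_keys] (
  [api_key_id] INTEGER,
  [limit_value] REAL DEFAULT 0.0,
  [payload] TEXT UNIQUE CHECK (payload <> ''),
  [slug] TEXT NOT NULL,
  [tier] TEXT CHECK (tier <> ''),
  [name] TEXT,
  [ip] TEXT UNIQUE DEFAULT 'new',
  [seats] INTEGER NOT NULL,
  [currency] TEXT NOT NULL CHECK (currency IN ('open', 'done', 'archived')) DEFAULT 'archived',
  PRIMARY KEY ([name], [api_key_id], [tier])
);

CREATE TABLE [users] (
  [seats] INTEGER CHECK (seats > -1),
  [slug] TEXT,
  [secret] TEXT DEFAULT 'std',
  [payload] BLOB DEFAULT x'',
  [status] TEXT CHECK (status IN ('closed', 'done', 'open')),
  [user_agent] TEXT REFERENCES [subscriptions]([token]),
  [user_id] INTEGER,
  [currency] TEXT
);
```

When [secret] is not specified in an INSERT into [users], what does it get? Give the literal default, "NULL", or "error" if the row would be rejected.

secret has an explicit DEFAULT 'std'.
When the column is omitted from an INSERT, that default is used.

'std'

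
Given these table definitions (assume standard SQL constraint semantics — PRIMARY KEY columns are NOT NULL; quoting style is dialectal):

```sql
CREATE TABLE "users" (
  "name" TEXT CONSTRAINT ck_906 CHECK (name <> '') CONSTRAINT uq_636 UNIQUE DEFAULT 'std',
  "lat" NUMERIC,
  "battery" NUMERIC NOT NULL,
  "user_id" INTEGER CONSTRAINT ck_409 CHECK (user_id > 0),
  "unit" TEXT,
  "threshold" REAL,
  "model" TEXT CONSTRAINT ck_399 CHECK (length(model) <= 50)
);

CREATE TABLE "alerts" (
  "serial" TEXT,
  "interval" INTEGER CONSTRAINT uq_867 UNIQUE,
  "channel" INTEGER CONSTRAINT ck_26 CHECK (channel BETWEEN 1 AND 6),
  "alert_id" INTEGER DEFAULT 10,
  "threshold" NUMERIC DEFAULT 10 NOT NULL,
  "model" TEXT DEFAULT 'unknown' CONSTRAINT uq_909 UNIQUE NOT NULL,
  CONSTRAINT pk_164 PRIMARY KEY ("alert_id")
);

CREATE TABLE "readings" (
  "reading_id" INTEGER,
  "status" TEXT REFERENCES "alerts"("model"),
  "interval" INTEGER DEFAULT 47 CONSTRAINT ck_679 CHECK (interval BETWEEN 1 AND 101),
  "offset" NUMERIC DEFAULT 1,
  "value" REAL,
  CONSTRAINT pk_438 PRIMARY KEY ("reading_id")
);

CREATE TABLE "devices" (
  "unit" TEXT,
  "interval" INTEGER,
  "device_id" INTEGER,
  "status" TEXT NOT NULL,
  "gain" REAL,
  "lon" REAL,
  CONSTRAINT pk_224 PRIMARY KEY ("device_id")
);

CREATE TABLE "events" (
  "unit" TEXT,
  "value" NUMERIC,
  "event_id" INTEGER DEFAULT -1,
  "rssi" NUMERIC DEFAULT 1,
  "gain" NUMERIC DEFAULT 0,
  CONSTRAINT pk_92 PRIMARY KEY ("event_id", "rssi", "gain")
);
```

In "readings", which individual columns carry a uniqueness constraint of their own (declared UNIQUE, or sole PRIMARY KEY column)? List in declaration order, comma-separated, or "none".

- reading_id: single-column PRIMARY KEY → unique.
- status: no UNIQUE or single-column PK constraint.
- interval: no UNIQUE or single-column PK constraint.
- offset: no UNIQUE or single-column PK constraint.
- value: no UNIQUE or single-column PK constraint.

reading_id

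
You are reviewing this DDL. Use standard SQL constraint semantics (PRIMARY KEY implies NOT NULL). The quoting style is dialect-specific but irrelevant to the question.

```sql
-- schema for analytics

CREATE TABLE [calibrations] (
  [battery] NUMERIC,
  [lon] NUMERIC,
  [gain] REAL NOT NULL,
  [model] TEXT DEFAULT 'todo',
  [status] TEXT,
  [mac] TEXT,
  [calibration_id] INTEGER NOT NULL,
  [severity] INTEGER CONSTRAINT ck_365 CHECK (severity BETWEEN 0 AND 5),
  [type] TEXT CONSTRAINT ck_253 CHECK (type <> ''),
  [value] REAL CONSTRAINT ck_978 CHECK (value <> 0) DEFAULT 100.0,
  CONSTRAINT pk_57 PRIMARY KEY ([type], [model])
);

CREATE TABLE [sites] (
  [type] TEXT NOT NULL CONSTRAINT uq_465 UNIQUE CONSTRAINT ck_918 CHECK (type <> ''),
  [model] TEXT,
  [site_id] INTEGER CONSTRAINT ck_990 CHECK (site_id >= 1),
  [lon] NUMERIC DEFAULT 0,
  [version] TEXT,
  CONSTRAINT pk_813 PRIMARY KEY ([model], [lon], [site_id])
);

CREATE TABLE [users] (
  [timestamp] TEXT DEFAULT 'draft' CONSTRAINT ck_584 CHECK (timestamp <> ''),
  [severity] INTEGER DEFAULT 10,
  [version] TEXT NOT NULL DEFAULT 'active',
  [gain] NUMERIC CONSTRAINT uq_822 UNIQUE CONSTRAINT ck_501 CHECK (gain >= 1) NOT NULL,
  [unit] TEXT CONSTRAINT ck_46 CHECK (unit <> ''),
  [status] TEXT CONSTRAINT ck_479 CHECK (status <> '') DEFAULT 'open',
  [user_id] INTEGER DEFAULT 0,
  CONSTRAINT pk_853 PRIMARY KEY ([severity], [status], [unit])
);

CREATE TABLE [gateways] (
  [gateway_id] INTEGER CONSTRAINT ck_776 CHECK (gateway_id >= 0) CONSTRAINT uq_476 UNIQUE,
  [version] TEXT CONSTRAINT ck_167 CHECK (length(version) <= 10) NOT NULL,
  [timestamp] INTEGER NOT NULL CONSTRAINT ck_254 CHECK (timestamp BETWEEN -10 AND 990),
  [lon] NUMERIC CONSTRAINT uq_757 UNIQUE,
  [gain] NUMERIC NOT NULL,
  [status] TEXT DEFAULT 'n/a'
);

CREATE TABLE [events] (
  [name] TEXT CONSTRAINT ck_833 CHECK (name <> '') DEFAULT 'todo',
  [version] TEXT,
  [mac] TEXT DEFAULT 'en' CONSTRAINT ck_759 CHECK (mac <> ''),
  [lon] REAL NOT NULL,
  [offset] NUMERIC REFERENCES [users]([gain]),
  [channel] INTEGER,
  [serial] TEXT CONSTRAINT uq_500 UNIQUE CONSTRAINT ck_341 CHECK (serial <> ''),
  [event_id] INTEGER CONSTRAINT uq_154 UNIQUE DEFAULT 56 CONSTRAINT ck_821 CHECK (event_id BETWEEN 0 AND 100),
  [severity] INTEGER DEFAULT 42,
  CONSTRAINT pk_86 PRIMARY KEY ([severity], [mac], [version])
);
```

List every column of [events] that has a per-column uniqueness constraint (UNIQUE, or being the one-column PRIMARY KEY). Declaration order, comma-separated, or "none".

- name: no UNIQUE or single-column PK constraint.
- version: part of a composite PRIMARY KEY — only the tuple is unique, not this column on its own.
- mac: part of a composite PRIMARY KEY — only the tuple is unique, not this column on its own.
- lon: no UNIQUE or single-column PK constraint.
- offset: no UNIQUE or single-column PK constraint.
- channel: no UNIQUE or single-column PK constraint.
- serial: declared UNIQUE → unique.
- event_id: declared UNIQUE → unique.
- severity: part of a composite PRIMARY KEY — only the tuple is unique, not this column on its own.

serial, event_id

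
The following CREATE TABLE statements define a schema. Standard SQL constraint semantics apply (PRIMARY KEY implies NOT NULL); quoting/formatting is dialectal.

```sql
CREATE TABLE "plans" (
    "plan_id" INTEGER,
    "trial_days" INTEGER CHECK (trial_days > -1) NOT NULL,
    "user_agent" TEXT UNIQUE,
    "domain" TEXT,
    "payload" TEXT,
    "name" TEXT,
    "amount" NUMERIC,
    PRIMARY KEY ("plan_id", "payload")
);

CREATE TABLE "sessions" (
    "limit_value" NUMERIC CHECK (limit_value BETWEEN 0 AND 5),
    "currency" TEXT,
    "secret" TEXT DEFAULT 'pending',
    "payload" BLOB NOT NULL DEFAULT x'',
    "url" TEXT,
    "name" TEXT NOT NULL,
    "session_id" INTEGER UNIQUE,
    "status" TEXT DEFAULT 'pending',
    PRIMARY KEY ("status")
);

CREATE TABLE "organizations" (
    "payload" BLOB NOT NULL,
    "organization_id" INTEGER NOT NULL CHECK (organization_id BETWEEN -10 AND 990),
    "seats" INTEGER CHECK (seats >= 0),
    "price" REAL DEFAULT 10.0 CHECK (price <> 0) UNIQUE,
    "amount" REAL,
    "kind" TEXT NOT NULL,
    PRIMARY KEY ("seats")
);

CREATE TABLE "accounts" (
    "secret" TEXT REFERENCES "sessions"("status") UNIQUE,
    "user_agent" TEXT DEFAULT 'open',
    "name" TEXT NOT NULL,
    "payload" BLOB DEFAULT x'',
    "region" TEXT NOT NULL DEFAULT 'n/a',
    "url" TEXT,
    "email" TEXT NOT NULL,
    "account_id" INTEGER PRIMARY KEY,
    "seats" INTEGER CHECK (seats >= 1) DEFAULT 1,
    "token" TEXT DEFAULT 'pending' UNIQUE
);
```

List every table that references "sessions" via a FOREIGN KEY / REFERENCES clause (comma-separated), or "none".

- accounts.secret references sessions(status).

accounts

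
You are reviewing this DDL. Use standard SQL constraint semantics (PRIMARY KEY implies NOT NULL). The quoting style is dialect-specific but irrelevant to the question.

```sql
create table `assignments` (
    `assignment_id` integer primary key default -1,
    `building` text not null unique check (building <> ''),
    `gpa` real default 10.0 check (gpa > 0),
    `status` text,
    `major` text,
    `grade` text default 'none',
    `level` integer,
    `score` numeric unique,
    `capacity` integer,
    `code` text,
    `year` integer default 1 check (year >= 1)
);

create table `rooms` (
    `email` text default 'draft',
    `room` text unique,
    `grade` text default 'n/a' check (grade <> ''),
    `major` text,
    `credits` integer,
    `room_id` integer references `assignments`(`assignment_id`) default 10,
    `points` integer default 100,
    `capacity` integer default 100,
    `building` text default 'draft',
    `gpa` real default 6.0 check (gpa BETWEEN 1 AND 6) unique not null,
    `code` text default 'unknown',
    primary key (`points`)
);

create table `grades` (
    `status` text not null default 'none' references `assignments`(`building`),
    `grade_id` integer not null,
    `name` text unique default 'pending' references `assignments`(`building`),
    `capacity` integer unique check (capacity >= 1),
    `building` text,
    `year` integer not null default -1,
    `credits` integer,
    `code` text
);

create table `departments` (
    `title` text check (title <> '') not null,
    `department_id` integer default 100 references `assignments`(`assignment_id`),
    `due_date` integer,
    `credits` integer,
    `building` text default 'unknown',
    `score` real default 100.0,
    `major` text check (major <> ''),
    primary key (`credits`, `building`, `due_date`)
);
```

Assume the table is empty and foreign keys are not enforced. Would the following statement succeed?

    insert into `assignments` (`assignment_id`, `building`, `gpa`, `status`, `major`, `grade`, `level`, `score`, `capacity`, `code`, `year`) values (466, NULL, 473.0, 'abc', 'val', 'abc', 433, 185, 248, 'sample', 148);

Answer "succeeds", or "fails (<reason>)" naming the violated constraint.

building is explicitly set to NULL, but building is declared NOT NULL.

fails (NOT NULL on building)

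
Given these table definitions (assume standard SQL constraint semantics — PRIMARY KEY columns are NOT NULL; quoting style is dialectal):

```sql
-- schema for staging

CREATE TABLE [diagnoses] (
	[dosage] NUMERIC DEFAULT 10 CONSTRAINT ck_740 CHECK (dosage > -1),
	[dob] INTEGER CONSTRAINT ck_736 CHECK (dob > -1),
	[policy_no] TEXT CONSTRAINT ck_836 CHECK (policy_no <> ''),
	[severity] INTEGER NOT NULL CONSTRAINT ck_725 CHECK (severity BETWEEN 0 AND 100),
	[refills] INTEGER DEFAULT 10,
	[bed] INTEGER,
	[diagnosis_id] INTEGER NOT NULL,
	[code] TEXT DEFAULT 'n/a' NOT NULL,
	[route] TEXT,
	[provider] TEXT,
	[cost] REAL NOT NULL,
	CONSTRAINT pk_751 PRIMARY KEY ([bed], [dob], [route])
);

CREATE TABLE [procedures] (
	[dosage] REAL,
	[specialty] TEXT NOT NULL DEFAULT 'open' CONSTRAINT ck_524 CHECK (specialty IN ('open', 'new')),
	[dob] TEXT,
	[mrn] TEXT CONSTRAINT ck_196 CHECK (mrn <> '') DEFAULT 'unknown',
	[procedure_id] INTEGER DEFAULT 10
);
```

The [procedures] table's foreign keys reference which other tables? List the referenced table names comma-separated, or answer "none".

No column in procedures has a REFERENCES clause.

none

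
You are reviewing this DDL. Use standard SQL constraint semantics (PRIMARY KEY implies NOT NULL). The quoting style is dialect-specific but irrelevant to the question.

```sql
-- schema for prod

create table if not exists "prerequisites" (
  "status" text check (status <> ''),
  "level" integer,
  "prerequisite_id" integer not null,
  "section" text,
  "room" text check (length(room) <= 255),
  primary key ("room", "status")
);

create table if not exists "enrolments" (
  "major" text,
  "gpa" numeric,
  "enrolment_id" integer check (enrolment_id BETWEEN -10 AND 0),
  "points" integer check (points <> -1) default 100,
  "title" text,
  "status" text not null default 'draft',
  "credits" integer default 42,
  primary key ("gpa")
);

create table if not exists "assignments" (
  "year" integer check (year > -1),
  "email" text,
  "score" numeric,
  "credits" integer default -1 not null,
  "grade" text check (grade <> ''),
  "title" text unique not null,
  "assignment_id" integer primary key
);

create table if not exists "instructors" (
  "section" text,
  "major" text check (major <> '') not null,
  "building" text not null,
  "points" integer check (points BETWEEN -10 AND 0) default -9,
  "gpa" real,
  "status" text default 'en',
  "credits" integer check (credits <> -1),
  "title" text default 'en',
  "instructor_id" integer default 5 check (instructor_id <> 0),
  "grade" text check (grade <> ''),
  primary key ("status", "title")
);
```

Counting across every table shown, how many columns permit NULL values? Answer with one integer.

17

prerequisites: 2 nullable (level, section — PK (room, status) and explicit NOT NULL columns excluded).
enrolments: 5 nullable (major, enrolment_id, points, title, credits — PK (gpa) and explicit NOT NULL columns excluded).
assignments: 4 nullable (year, email, score, grade — PK (assignment_id) and explicit NOT NULL columns excluded).
instructors: 6 nullable (section, points, gpa, credits, instructor_id, grade — PK (status, title) and explicit NOT NULL columns excluded).
Total: 2 + 5 + 4 + 6 = 17.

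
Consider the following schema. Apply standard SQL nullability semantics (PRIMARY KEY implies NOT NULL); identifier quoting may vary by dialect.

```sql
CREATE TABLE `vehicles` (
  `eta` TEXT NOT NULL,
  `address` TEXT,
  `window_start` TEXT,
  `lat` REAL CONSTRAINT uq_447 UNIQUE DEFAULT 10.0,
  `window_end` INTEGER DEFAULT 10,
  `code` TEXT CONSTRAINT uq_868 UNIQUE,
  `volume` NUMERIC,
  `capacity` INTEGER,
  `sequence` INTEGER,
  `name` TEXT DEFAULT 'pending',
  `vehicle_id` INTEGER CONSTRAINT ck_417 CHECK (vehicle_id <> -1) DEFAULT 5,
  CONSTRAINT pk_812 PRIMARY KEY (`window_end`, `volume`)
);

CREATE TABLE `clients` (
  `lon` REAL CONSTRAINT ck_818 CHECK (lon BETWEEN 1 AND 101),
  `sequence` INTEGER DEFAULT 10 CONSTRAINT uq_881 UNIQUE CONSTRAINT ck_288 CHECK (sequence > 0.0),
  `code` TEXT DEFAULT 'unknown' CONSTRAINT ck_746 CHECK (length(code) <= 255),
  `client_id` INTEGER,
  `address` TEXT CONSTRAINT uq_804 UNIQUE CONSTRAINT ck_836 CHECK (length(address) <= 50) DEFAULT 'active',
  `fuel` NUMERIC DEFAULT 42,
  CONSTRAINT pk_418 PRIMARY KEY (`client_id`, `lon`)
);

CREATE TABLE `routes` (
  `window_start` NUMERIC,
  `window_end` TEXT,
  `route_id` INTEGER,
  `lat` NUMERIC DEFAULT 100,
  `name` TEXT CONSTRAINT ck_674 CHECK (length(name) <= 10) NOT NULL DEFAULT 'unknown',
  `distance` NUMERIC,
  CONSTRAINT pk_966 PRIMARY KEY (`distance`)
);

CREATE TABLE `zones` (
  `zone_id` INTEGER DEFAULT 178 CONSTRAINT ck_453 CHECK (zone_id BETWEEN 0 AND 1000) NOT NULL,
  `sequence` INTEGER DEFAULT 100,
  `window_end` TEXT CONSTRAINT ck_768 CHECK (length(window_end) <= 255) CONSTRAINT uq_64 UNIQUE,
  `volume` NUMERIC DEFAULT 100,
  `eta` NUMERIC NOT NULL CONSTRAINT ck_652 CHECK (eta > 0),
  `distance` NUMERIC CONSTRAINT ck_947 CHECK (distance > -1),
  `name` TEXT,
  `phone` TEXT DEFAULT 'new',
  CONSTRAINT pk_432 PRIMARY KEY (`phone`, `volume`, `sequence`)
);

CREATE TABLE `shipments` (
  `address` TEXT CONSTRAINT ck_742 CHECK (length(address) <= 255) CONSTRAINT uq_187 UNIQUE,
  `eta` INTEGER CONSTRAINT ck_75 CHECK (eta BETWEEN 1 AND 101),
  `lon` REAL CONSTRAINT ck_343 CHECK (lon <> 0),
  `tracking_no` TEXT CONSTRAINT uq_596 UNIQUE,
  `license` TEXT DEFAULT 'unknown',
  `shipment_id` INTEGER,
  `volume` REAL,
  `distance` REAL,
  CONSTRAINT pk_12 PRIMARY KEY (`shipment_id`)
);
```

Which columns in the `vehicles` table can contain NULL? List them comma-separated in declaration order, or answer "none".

- eta: declared NOT NULL → not nullable.
- address: no NOT NULL constraint applies → nullable.
- window_start: no NOT NULL constraint applies → nullable.
- lat: UNIQUE does not imply NOT NULL → nullable.
- window_end: part of the PRIMARY KEY, which implies NOT NULL → not nullable.
- code: UNIQUE does not imply NOT NULL → nullable.
- volume: part of the PRIMARY KEY, which implies NOT NULL → not nullable.
- capacity: no NOT NULL constraint applies → nullable.
- sequence: no NOT NULL constraint applies → nullable.
- name: DEFAULT only fills an omitted column; an explicit NULL is still allowed → nullable.
- vehicle_id: CHECK does not forbid NULL (a CHECK constraint passes when its expression is NULL) → nullable.

address, window_start, lat, code, capacity, sequence, name, vehicle_id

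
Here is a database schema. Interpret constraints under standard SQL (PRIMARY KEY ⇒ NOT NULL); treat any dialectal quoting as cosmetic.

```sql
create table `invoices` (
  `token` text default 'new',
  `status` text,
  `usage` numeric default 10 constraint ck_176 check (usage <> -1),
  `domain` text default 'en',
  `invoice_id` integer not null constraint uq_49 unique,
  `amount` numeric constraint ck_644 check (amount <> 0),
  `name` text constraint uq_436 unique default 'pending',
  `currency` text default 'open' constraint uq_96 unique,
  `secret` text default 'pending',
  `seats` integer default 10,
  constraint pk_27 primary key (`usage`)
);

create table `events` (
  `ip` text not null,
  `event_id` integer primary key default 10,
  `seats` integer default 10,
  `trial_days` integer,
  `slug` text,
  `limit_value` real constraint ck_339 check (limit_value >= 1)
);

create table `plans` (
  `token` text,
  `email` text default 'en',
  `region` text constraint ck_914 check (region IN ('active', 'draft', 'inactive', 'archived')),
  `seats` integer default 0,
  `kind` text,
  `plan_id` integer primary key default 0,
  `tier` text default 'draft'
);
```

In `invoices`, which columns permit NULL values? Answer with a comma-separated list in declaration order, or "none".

- token: DEFAULT only fills an omitted column; an explicit NULL is still allowed → nullable.
- status: no NOT NULL constraint applies → nullable.
- usage: part of the PRIMARY KEY, which implies NOT NULL → not nullable.
- domain: DEFAULT only fills an omitted column; an explicit NULL is still allowed → nullable.
- invoice_id: declared NOT NULL → not nullable.
- amount: CHECK does not forbid NULL (a CHECK constraint passes when its expression is NULL) → nullable.
- name: UNIQUE does not imply NOT NULL → nullable.
- currency: UNIQUE does not imply NOT NULL → nullable.
- secret: DEFAULT only fills an omitted column; an explicit NULL is still allowed → nullable.
- seats: DEFAULT only fills an omitted column; an explicit NULL is still allowed → nullable.

token, status, domain, amount, name, currency, secret, seats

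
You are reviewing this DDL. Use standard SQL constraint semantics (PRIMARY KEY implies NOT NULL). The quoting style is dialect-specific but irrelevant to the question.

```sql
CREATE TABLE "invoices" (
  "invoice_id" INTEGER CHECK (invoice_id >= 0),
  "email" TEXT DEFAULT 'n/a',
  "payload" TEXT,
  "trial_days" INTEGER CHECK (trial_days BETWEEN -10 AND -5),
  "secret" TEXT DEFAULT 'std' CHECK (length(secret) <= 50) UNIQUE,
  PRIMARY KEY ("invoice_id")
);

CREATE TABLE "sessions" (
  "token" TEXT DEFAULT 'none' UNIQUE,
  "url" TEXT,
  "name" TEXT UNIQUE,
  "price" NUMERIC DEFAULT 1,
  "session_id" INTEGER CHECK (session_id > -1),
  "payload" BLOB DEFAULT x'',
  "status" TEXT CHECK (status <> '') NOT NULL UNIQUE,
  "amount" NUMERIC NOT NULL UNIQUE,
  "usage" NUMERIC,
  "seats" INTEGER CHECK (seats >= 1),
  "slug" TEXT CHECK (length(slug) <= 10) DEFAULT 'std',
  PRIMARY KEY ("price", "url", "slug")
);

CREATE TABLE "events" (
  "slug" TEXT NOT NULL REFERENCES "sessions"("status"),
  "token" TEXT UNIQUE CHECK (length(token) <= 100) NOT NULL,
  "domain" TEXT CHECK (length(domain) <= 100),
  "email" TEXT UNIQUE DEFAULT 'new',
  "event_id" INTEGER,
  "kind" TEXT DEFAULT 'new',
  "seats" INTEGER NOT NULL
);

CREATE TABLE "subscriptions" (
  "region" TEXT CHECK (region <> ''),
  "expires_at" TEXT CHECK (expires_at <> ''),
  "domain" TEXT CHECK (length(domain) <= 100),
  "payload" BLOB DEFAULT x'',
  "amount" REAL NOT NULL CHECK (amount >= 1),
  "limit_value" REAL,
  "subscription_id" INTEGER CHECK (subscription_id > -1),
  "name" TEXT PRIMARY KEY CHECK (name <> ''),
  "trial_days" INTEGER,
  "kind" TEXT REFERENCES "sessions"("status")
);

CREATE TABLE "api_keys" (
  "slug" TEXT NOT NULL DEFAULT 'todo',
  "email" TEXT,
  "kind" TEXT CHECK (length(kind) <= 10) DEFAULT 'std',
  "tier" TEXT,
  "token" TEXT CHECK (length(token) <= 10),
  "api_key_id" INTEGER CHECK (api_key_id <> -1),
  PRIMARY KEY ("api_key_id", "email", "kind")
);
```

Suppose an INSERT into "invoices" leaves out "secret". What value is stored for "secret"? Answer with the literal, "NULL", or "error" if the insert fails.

secret has an explicit DEFAULT 'std'.
When the column is omitted from an INSERT, that default is used.

'std'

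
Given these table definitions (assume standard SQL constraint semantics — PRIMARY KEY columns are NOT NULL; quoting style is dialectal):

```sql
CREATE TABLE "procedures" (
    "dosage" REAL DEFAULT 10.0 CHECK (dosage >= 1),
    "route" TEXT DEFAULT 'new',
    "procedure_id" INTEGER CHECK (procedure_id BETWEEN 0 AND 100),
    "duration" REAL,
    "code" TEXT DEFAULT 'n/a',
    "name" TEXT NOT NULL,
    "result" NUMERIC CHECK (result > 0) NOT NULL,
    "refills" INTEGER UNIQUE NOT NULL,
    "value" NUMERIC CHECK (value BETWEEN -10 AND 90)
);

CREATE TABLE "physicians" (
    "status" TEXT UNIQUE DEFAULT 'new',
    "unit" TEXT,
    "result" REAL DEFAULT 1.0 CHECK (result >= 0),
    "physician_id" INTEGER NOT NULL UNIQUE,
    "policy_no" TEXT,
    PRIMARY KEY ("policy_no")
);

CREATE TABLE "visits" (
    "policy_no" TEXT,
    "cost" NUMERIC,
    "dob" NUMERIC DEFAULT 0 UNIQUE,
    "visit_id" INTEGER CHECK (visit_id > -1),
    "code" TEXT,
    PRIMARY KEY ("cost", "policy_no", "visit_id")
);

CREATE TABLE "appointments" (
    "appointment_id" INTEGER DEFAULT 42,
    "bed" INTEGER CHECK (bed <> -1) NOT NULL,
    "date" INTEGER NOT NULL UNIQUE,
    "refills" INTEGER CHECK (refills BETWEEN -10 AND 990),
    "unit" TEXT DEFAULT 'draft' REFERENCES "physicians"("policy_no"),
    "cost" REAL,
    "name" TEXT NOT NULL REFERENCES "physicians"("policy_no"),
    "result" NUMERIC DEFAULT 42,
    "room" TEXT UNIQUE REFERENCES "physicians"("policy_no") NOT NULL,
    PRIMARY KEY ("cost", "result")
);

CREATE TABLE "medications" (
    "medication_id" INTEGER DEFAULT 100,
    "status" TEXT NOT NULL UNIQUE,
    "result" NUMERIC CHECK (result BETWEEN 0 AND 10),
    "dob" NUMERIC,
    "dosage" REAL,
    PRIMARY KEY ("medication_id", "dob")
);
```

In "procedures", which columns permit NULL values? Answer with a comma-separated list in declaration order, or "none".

dosage, route, procedure_id, duration, code, value

- dosage: CHECK does not forbid NULL (a CHECK constraint passes when its expression is NULL) → nullable.
- route: DEFAULT only fills an omitted column; an explicit NULL is still allowed → nullable.
- procedure_id: CHECK does not forbid NULL (a CHECK constraint passes when its expression is NULL) → nullable.
- duration: no NOT NULL constraint applies → nullable.
- code: DEFAULT only fills an omitted column; an explicit NULL is still allowed → nullable.
- name: declared NOT NULL → not nullable.
- result: declared NOT NULL → not nullable.
- refills: declared NOT NULL → not nullable.
- value: CHECK does not forbid NULL (a CHECK constraint passes when its expression is NULL) → nullable.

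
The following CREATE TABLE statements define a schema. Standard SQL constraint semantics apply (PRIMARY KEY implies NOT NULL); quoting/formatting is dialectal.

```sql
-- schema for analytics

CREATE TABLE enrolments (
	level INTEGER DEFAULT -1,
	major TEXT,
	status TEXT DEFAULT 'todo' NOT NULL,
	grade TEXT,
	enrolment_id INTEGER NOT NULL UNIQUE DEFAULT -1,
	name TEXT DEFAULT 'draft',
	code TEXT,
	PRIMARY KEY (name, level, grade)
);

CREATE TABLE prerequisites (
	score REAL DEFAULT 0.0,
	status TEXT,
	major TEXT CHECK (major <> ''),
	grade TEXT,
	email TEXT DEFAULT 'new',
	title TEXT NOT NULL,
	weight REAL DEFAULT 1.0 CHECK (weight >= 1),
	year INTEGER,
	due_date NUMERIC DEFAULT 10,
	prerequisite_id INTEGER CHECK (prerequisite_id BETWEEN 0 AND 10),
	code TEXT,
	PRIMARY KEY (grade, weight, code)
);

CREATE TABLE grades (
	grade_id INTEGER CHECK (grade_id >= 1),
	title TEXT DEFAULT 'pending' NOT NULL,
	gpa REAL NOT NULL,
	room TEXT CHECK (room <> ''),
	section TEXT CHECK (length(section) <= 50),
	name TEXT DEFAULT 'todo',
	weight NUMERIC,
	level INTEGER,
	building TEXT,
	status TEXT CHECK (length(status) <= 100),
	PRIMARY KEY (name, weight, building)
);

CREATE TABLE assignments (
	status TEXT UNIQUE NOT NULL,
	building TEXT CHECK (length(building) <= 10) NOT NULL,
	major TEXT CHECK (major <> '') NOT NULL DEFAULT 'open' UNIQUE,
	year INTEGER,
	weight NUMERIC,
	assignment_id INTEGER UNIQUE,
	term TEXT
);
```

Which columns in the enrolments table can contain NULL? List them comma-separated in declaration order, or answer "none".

- level: part of the PRIMARY KEY, which implies NOT NULL → not nullable.
- major: no NOT NULL constraint applies → nullable.
- status: declared NOT NULL → not nullable.
- grade: part of the PRIMARY KEY, which implies NOT NULL → not nullable.
- enrolment_id: declared NOT NULL → not nullable.
- name: part of the PRIMARY KEY, which implies NOT NULL → not nullable.
- code: no NOT NULL constraint applies → nullable.

major, code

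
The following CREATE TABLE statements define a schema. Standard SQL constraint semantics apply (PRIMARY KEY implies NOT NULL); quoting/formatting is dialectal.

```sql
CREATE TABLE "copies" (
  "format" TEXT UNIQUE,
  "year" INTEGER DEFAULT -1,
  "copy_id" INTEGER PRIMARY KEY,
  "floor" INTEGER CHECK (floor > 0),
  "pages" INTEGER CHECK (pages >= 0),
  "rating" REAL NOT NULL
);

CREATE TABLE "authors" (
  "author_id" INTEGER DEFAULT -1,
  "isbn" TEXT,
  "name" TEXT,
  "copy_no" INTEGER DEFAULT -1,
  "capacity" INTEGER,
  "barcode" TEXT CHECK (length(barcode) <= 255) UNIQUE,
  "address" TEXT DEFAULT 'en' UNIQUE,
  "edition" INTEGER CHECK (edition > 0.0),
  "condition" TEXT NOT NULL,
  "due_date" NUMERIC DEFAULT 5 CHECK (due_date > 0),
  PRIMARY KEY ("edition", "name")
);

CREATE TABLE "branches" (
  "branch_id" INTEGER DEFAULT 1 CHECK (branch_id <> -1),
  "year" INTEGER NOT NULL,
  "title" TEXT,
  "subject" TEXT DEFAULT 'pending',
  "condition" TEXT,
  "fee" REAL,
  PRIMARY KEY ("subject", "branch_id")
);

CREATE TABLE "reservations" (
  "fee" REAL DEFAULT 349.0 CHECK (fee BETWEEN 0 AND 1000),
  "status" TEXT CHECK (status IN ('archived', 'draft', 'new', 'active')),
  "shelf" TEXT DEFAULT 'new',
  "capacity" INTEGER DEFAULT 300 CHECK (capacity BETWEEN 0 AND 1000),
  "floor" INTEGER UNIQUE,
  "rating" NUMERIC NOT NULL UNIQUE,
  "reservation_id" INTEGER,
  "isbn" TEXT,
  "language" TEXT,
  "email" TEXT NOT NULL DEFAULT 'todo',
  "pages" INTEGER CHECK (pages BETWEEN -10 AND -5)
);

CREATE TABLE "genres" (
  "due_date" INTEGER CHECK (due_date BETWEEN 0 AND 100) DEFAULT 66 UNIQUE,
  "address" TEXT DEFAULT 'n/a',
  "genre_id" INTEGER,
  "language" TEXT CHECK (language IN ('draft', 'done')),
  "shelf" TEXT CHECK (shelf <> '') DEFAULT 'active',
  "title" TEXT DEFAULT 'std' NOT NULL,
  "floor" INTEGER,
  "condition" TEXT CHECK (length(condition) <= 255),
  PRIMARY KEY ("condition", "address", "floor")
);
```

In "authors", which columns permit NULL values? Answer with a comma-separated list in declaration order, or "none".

author_id, isbn, copy_no, capacity, barcode, address, due_date

- author_id: DEFAULT only fills an omitted column; an explicit NULL is still allowed → nullable.
- isbn: no NOT NULL constraint applies → nullable.
- name: part of the PRIMARY KEY, which implies NOT NULL → not nullable.
- copy_no: DEFAULT only fills an omitted column; an explicit NULL is still allowed → nullable.
- capacity: no NOT NULL constraint applies → nullable.
- barcode: CHECK does not forbid NULL (a CHECK constraint passes when its expression is NULL) → nullable.
- address: UNIQUE does not imply NOT NULL → nullable.
- edition: part of the PRIMARY KEY, which implies NOT NULL → not nullable.
- condition: declared NOT NULL → not nullable.
- due_date: CHECK does not forbid NULL (a CHECK constraint passes when its expression is NULL) → nullable.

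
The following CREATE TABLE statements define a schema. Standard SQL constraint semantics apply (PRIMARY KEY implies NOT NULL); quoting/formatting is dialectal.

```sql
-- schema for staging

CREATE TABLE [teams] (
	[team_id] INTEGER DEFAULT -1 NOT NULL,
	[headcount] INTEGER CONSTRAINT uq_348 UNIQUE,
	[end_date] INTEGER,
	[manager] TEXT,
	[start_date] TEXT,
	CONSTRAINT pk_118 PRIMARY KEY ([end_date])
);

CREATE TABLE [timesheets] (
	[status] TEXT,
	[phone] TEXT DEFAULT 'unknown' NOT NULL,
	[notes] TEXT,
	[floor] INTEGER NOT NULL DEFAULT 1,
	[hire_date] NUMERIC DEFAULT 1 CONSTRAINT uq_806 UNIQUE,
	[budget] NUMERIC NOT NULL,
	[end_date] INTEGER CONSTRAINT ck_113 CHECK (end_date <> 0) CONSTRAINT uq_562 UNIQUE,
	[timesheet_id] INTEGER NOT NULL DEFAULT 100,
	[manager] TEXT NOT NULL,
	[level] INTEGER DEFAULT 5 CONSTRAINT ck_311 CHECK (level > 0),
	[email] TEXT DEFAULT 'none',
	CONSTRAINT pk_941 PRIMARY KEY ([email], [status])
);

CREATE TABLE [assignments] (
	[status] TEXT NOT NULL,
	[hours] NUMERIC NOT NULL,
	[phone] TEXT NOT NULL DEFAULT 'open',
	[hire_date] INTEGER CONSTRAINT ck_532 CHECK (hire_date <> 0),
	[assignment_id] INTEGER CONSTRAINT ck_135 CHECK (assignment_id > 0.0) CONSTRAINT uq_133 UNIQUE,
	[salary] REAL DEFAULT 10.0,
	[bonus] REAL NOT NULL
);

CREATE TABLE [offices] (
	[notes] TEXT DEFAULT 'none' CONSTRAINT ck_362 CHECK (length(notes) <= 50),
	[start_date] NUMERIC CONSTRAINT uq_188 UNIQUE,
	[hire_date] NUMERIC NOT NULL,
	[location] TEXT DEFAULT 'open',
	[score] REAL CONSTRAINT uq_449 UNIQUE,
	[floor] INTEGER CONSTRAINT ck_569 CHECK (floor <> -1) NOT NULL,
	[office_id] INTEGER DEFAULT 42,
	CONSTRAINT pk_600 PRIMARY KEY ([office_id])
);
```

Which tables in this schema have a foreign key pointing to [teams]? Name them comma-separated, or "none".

none

No REFERENCES clause anywhere in the schema names teams.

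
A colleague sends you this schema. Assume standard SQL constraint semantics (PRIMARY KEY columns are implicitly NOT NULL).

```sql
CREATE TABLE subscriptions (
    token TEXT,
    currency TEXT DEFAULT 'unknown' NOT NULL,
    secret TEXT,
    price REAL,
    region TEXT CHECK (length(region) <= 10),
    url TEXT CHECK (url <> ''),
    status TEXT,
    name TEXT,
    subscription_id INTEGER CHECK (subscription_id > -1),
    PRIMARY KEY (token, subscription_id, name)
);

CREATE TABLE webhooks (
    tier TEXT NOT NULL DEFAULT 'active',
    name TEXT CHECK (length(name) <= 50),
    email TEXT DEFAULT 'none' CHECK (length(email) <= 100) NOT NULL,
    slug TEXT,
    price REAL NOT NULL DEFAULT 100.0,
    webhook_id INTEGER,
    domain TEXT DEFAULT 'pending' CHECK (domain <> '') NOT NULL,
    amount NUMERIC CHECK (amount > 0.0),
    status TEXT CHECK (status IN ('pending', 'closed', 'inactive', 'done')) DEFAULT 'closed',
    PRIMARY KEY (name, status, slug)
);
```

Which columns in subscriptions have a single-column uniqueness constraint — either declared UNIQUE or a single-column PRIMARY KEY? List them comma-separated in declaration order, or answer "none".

none

- token: part of a composite PRIMARY KEY — only the tuple is unique, not this column on its own.
- currency: no UNIQUE or single-column PK constraint.
- secret: no UNIQUE or single-column PK constraint.
- price: no UNIQUE or single-column PK constraint.
- region: no UNIQUE or single-column PK constraint.
- url: no UNIQUE or single-column PK constraint.
- status: no UNIQUE or single-column PK constraint.
- name: part of a composite PRIMARY KEY — only the tuple is unique, not this column on its own.
- subscription_id: part of a composite PRIMARY KEY — only the tuple is unique, not this column on its own.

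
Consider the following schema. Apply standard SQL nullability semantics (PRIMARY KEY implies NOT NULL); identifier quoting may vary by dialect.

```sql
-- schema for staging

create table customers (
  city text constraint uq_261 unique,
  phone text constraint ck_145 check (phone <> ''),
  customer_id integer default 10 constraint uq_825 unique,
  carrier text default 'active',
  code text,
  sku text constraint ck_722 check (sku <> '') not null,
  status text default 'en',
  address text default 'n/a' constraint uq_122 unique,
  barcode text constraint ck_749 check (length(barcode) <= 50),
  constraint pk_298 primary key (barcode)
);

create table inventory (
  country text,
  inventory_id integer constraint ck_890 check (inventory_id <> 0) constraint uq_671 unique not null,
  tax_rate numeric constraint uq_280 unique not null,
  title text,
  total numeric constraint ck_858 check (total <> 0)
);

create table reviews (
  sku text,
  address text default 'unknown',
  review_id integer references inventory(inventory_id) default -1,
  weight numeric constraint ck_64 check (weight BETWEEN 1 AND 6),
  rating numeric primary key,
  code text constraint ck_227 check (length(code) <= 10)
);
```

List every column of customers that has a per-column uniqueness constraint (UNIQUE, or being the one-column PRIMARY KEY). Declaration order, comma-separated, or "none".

city, customer_id, address, barcode

- city: declared UNIQUE → unique.
- phone: no UNIQUE or single-column PK constraint.
- customer_id: declared UNIQUE → unique.
- carrier: no UNIQUE or single-column PK constraint.
- code: no UNIQUE or single-column PK constraint.
- sku: no UNIQUE or single-column PK constraint.
- status: no UNIQUE or single-column PK constraint.
- address: declared UNIQUE → unique.
- barcode: single-column PRIMARY KEY → unique.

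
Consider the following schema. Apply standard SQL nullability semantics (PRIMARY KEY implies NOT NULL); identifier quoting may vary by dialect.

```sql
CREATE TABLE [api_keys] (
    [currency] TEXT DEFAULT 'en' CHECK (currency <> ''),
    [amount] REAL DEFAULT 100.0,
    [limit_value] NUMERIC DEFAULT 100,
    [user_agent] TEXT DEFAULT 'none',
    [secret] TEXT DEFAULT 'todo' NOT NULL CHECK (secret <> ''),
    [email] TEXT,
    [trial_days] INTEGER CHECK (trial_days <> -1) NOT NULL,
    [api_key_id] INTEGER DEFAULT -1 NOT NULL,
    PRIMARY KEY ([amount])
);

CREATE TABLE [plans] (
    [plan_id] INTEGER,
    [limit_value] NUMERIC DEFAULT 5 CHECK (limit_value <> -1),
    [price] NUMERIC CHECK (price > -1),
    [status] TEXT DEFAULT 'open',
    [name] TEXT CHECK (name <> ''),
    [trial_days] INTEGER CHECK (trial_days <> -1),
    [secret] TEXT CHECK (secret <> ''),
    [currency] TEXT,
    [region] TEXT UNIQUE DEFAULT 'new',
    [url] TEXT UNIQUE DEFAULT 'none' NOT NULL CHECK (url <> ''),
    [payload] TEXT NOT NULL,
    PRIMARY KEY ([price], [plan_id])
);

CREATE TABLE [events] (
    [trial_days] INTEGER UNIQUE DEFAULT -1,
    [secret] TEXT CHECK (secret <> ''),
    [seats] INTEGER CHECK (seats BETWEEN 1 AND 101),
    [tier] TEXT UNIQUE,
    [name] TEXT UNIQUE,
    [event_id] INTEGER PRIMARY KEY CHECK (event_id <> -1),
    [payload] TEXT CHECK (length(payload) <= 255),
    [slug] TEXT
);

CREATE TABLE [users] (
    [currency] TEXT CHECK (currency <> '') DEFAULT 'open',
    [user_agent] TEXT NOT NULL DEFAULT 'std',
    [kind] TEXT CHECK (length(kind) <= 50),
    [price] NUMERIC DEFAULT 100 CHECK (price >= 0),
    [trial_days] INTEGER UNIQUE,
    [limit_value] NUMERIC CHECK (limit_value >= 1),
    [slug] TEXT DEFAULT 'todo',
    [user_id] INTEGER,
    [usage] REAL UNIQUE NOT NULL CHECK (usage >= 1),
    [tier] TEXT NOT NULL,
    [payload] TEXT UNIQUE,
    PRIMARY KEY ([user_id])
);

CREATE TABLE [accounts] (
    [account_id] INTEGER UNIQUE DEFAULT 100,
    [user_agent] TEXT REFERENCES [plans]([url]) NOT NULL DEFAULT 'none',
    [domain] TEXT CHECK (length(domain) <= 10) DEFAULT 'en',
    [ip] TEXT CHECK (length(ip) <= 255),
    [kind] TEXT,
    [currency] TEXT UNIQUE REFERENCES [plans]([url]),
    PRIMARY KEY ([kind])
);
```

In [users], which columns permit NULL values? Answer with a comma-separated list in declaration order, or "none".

- currency: CHECK does not forbid NULL (a CHECK constraint passes when its expression is NULL) → nullable.
- user_agent: declared NOT NULL → not nullable.
- kind: CHECK does not forbid NULL (a CHECK constraint passes when its expression is NULL) → nullable.
- price: CHECK does not forbid NULL (a CHECK constraint passes when its expression is NULL) → nullable.
- trial_days: UNIQUE does not imply NOT NULL → nullable.
- limit_value: CHECK does not forbid NULL (a CHECK constraint passes when its expression is NULL) → nullable.
- slug: DEFAULT only fills an omitted column; an explicit NULL is still allowed → nullable.
- user_id: part of the PRIMARY KEY, which implies NOT NULL → not nullable.
- usage: declared NOT NULL → not nullable.
- tier: declared NOT NULL → not nullable.
- payload: UNIQUE does not imply NOT NULL → nullable.

currency, kind, price, trial_days, limit_value, slug, payload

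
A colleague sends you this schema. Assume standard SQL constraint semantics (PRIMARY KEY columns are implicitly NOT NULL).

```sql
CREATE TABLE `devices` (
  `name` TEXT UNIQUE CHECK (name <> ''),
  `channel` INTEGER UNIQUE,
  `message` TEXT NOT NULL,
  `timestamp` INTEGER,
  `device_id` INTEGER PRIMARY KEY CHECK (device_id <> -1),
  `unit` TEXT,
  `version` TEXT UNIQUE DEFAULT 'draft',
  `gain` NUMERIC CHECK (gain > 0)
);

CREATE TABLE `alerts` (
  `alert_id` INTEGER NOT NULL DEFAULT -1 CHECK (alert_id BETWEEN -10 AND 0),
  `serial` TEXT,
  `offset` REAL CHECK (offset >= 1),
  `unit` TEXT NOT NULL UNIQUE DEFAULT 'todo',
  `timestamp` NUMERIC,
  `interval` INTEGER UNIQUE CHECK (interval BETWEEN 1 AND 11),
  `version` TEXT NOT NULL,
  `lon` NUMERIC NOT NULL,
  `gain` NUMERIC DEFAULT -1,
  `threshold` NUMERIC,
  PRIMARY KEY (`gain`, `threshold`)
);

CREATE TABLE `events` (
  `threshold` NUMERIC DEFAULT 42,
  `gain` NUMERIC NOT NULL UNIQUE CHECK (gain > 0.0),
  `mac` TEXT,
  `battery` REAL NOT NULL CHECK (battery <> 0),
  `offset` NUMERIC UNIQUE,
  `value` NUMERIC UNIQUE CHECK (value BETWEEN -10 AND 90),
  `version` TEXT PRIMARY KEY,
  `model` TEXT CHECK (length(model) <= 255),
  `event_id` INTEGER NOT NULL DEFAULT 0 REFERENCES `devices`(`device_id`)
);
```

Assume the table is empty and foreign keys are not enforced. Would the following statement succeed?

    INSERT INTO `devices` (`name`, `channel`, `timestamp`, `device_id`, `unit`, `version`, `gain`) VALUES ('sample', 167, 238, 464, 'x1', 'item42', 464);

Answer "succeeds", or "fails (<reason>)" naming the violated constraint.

fails (NOT NULL on message)

message is omitted from the column list and has no DEFAULT, so it would receive NULL.
But message is declared NOT NULL.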